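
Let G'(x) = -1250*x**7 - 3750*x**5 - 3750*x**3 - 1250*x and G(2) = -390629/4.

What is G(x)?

G(x) = (-625*(-x**2 - 1)**4 - 4)/4

The substitution u = -5*x**2/2 - 5/2 works: G'(x) is exactly (dG/du)*(du/dx) for that inner function.
A general antiderivative is -4*(-5*x**2/2 - 5/2)**4 + C.
The condition gives C = -390629/4 - (-390625/4) = -1.
So G(x) = (-625*(-x**2 - 1)**4 - 4)/4.
Check: d/dx[(-625*(-x**2 - 1)**4 - 4)/4] = -1250*x**7 - 3750*x**5 - 3750*x**3 - 1250*x = G'(x).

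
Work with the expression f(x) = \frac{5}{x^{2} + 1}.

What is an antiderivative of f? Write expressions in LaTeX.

An antiderivative is F(x) = 5 \operatorname{atan}{\left(x \right)}.

Any candidate F(x) must reproduce f(x) exactly when differentiated.
Check: d/dx[5 \operatorname{atan}{\left(x \right)}] = \frac{5}{x^{2} + 1} = f(x).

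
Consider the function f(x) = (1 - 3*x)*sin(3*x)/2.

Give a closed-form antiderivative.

An antiderivative is F(x) = x*cos(3*x)/2 - sin(3*x)/6 - cos(3*x)/6.

Differentiate the proposed F(x) back; it has to land on f(x) exactly.
Check: d/dx[x*cos(3*x)/2 - sin(3*x)/6 - cos(3*x)/6] = -3*x*sin(3*x)/2 + sin(3*x)/2, which equals f(x).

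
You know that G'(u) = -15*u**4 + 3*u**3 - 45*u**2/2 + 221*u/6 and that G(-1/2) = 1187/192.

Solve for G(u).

G(u) = -3*u**5 - u**2/3 + 3*(u**2 - 5*u)**2/4 + 1/2

The integrand splits into summands that can be handled one at a time.
A general antiderivative is -3*u**5 - u**2/3 + 3*(u**2 - 5*u)**2/4 - 1/2 + C.
The condition gives C = 1187/192 - (995/192) = 1.
So G(u) = -3*u**5 - u**2/3 + 3*(u**2 - 5*u)**2/4 + 1/2.
Check: d/du[-3*u**5 - u**2/3 + 3*(u**2 - 5*u)**2/4 + 1/2] = -15*u**4 + 3*u**3 - 45*u**2/2 + 221*u/6 = G'(u).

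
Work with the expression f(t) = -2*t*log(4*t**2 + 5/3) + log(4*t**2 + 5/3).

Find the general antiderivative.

Integrate term by term and add the pieces.
Check: d/dt[-t**2*log(4*t**2 + 5/3) + t**2 + t*log(4*t**2 + 5/3) - 2*t - 5*log(t**2 + 5/12)/12 + sqrt(15)*atan(2*sqrt(15)*t/5)/3] = -2*t*log(4*t**2 + 5/3) + log(4*t**2 + 5/3) = f(t).

F(t) = -t**2*log(4*t**2 + 5/3) + t**2 + t*log(4*t**2 + 5/3) - 2*t - 5*log(t**2 + 5/12)/12 + sqrt(15)*atan(2*sqrt(15)*t/5)/3 + C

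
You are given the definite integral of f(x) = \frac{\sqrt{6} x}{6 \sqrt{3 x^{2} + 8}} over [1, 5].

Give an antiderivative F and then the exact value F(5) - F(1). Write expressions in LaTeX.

Antiderivative: F(x) = \frac{\sqrt{\frac{x^{2}}{2} + \frac{4}{3}}}{3}; value = - \frac{\sqrt{66}}{18} + \frac{\sqrt{498}}{18}

f matches the chain-rule pattern g'(h)*h' with inner function h(x) = \frac{x^{2}}{2} + \frac{4}{3}; substituting u = h(x) collapses the integral.
F(x) = \frac{\sqrt{\frac{x^{2}}{2} + \frac{4}{3}}}{3} is an antiderivative of f.
Check: d/dx[\frac{\sqrt{\frac{x^{2}}{2} + \frac{4}{3}}}{3}] = \frac{\sqrt{6} x}{6 \sqrt{3 x^{2} + 8}} = f(x).
F(5) = \frac{\sqrt{498}}{18}; F(1) = \frac{\sqrt{66}}{18}.
Integral = F(5) - F(1) = - \frac{\sqrt{66}}{18} + \frac{\sqrt{498}}{18}.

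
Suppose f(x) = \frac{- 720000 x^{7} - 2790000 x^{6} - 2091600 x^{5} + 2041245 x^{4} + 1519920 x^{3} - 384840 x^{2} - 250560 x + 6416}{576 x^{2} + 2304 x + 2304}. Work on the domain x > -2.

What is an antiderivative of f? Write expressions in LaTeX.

An antiderivative is F(x) = - \frac{625 x^{6}}{3} + \frac{125 x^{5}}{4} + \frac{2975 x^{4}}{16} - \frac{3595 x^{3}}{192} - \frac{1785 x^{2}}{32} + \frac{45 x}{16} + \frac{1}{9 x + 18}.

A first test for any F(x): its x-derivative must equal f(x) identically.
Check: d/dx[- \frac{625 x^{6}}{3} + \frac{125 x^{5}}{4} + \frac{2975 x^{4}}{16} - \frac{3595 x^{3}}{192} - \frac{1785 x^{2}}{32} + \frac{45 x}{16} + \frac{1}{9 x + 18}] = \frac{- 720000 x^{7} - 2790000 x^{6} - 2091600 x^{5} + 2041245 x^{4} + 1519920 x^{3} - 384840 x^{2} - 250560 x + 6416}{576 x^{2} + 2304 x + 2304} = f(x).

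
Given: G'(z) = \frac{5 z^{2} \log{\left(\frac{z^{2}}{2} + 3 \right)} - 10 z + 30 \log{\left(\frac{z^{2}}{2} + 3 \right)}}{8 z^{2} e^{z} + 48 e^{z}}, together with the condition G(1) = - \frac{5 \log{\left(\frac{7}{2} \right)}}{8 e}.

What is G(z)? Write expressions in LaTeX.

G(z) = - \frac{5 e^{- z} \log{\left(\frac{z^{2}}{2} + 3 \right)}}{8}

G'(z) has the shape u'v + uv' for u = - \frac{5 e^{- z}}{8} and v = \log{\left(\frac{z^{2}}{2} + 3 \right)} — it is the derivative of the product u*v.
A general antiderivative is - \frac{5 e^{- z} \log{\left(\frac{z^{2}}{2} + 3 \right)}}{8} + C.
The condition gives C = - \frac{5 \log{\left(\frac{7}{2} \right)}}{8 e} - (- \frac{5 \log{\left(\frac{7}{2} \right)}}{8 e}) = 0.
So G(z) = - \frac{5 e^{- z} \log{\left(\frac{z^{2}}{2} + 3 \right)}}{8}.
Check: d/dz[- \frac{5 e^{- z} \log{\left(\frac{z^{2}}{2} + 3 \right)}}{8}] = \frac{5 z^{2} \log{\left(\frac{z^{2}}{2} + 3 \right)} - 10 z + 30 \log{\left(\frac{z^{2}}{2} + 3 \right)}}{8 z^{2} e^{z} + 48 e^{z}} = G'(z).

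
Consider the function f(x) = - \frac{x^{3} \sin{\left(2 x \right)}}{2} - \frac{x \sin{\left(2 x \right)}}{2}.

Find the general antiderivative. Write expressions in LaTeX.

Integrate term by term and add the pieces.
Check: d/dx[\frac{x^{3} \cos{\left(2 x \right)}}{4} - \frac{3 x^{2} \sin{\left(2 x \right)}}{8} - \frac{x \cos{\left(2 x \right)}}{8} + \frac{\sin{\left(2 x \right)}}{16}] = - \frac{x^{3} \sin{\left(2 x \right)}}{2} - \frac{x \sin{\left(2 x \right)}}{2} = f(x).

F(x) = \frac{x^{3} \cos{\left(2 x \right)}}{4} - \frac{3 x^{2} \sin{\left(2 x \right)}}{8} - \frac{x \cos{\left(2 x \right)}}{8} + \frac{\sin{\left(2 x \right)}}{16} + C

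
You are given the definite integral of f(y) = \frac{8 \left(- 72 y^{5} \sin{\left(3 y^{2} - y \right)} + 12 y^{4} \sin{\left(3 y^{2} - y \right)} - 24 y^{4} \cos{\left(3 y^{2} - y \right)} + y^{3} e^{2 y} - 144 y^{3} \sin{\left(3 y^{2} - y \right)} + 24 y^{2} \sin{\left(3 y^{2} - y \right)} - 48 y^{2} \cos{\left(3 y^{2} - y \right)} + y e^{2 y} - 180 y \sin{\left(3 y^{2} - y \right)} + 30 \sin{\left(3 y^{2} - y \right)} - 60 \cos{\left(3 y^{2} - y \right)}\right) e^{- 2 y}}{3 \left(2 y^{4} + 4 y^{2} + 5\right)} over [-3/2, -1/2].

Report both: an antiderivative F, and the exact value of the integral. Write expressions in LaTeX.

Antiderivative: F(y) = \frac{\log{\left(y^{4} + 2 y^{2} + \frac{5}{2} \right)}}{3} + 16 e^{- 2 y} \cos{\left(3 y^{2} - y \right)}; value = - \frac{\log{\left(\frac{193}{16} \right)}}{3} + \frac{\log{\left(\frac{49}{16} \right)}}{3} + 16 e \cos{\left(\frac{5}{4} \right)} - 16 e^{3} \cos{\left(\frac{33}{4} \right)}

An antiderivative F(y) passes only if d/dy[F] lands on f(y) exactly.
F(y) = \frac{\log{\left(y^{4} + 2 y^{2} + \frac{5}{2} \right)}}{3} + 16 e^{- 2 y} \cos{\left(3 y^{2} - y \right)} is an antiderivative of f.
Check: d/dy[\frac{\log{\left(y^{4} + 2 y^{2} + \frac{5}{2} \right)}}{3} + 16 e^{- 2 y} \cos{\left(3 y^{2} - y \right)}] = \frac{- 576 y^{5} \sin{\left(3 y^{2} - y \right)} + 96 y^{4} \sin{\left(3 y^{2} - y \right)} - 192 y^{4} \cos{\left(3 y^{2} - y \right)} + 8 y^{3} e^{2 y} - 1152 y^{3} \sin{\left(3 y^{2} - y \right)} + 192 y^{2} \sin{\left(3 y^{2} - y \right)} - 384 y^{2} \cos{\left(3 y^{2} - y \right)} + 8 y e^{2 y} - 1440 y \sin{\left(3 y^{2} - y \right)} + 240 \sin{\left(3 y^{2} - y \right)} - 480 \cos{\left(3 y^{2} - y \right)}}{6 y^{4} e^{2 y} + 12 y^{2} e^{2 y} + 15 e^{2 y}}, which equals f(y).
F(-1/2) = \frac{\log{\left(\frac{49}{16} \right)}}{3} + 16 e \cos{\left(\frac{5}{4} \right)}; F(-3/2) = 16 e^{3} \cos{\left(\frac{33}{4} \right)} + \frac{\log{\left(\frac{193}{16} \right)}}{3}.
Integral = F(-1/2) - F(-3/2) = - \frac{\log{\left(\frac{193}{16} \right)}}{3} + \frac{\log{\left(\frac{49}{16} \right)}}{3} + 16 e \cos{\left(\frac{5}{4} \right)} - 16 e^{3} \cos{\left(\frac{33}{4} \right)}.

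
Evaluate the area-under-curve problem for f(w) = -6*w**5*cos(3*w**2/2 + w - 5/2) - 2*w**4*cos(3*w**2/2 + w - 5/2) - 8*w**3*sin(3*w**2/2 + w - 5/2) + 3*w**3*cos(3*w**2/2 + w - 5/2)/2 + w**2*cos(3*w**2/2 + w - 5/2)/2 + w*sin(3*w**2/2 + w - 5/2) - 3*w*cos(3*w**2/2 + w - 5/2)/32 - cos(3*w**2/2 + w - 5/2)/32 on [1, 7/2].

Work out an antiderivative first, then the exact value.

f has the shape u'v + uv' for u = -(1/4 - 2*w**2)**2/2 and v = sin(3*w**2/2 + w - 5/2) — it is the derivative of the product u*v.
F(w) = -(1/4 - 2*w**2)**2*sin(3*w**2/2 + w - 5/2)/2 is an antiderivative of f.
Check: d/dw[-(1/4 - 2*w**2)**2*sin(3*w**2/2 + w - 5/2)/2] = -6*w**5*cos(3*w**2/2 + w - 5/2) - 2*w**4*cos(3*w**2/2 + w - 5/2) - 8*w**3*sin(3*w**2/2 + w - 5/2) + 3*w**3*cos(3*w**2/2 + w - 5/2)/2 + w**2*cos(3*w**2/2 + w - 5/2)/2 + w*sin(3*w**2/2 + w - 5/2) - 3*w*cos(3*w**2/2 + w - 5/2)/32 - cos(3*w**2/2 + w - 5/2)/32 = f(w).
F(7/2) = -9409*sin(155/8)/32; F(1) = 0.
Integral = F(7/2) - F(1) = -9409*sin(155/8)/32.

Antiderivative: F(w) = -(1/4 - 2*w**2)**2*sin(3*w**2/2 + w - 5/2)/2; value = -9409*sin(155/8)/32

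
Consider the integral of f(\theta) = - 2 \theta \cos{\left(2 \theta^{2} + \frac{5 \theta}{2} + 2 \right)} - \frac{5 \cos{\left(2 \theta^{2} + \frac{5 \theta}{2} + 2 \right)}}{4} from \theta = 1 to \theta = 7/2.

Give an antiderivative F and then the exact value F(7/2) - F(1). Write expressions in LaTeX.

Antiderivative: F(\theta) = - \frac{\sin{\left(2 \theta^{2} + \frac{5 \theta}{2} + 2 \right)}}{2}; value = \frac{\sin{\left(\frac{13}{2} \right)}}{2} - \frac{\sin{\left(\frac{141}{4} \right)}}{2}

The substitution u = 2 \theta^{2} + \frac{5 \theta}{2} + 2 works: f is exactly (dF/du)*(du/d\theta) for that inner function.
F(\theta) = - \frac{\sin{\left(2 \theta^{2} + \frac{5 \theta}{2} + 2 \right)}}{2} is an antiderivative of f.
Check: d/d\theta[- \frac{\sin{\left(2 \theta^{2} + \frac{5 \theta}{2} + 2 \right)}}{2}] = - 2 \theta \cos{\left(2 \theta^{2} + \frac{5 \theta}{2} + 2 \right)} - \frac{5 \cos{\left(2 \theta^{2} + \frac{5 \theta}{2} + 2 \right)}}{4} = f(\theta).
F(7/2) = - \frac{\sin{\left(\frac{141}{4} \right)}}{2}; F(1) = - \frac{\sin{\left(\frac{13}{2} \right)}}{2}.
Integral = F(7/2) - F(1) = \frac{\sin{\left(\frac{13}{2} \right)}}{2} - \frac{\sin{\left(\frac{141}{4} \right)}}{2}.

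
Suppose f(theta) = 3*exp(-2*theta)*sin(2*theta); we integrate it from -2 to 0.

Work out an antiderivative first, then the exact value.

Antiderivative: F(theta) = -3*exp(-2*theta)*sin(2*theta)/4 - 3*exp(-2*theta)*cos(2*theta)/4; value = 3*exp(4)*cos(4)/4 - 3/4 - 3*exp(4)*sin(4)/4

An antiderivative F(theta) passes only if d/dtheta[F] lands on f(theta) exactly.
F(theta) = -3*exp(-2*theta)*sin(2*theta)/4 - 3*exp(-2*theta)*cos(2*theta)/4 is an antiderivative of f.
Check: d/dtheta[-3*exp(-2*theta)*sin(2*theta)/4 - 3*exp(-2*theta)*cos(2*theta)/4] = 3*exp(-2*theta)*sin(2*theta) = f(theta).
F(0) = -3/4; F(-2) = 3*exp(4)*sin(4)/4 - 3*exp(4)*cos(4)/4.
Integral = F(0) - F(-2) = 3*exp(4)*cos(4)/4 - 3/4 - 3*exp(4)*sin(4)/4.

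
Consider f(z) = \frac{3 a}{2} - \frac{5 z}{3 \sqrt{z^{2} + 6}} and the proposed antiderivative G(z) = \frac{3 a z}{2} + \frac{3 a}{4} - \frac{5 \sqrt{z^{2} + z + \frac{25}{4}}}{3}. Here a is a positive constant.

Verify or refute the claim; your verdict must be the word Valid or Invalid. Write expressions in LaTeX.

d/dz[G] = \frac{9 a \sqrt{4 z^{2} + 4 z + 25} - 20 z - 10}{6 \sqrt{4 z^{2} + 4 z + 25}}
d/dz[G] - f(z) = \frac{- 10 z \sqrt{z^{2} + 6} + 5 z \sqrt{4 z^{2} + 4 z + 25} - 5 \sqrt{z^{2} + 6}}{3 \sqrt{z^{2} + 6} \sqrt{4 z^{2} + 4 z + 25}} != 0.

Invalid: d/dz[G] - f = \frac{- 10 z \sqrt{z^{2} + 6} + 5 z \sqrt{4 z^{2} + 4 z + 25} - 5 \sqrt{z^{2} + 6}}{3 \sqrt{z^{2} + 6} \sqrt{4 z^{2} + 4 z + 25}}, which is not 0.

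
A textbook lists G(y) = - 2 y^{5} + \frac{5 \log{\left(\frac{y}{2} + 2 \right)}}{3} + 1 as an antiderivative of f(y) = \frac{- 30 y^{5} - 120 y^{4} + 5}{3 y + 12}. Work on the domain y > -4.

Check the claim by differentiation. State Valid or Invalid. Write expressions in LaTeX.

d/dy[G] = \frac{- 30 y^{5} - 120 y^{4} + 5}{3 y + 12}
This equals f(y) exactly, so the claim holds.

Valid - the claim checks out under differentiation.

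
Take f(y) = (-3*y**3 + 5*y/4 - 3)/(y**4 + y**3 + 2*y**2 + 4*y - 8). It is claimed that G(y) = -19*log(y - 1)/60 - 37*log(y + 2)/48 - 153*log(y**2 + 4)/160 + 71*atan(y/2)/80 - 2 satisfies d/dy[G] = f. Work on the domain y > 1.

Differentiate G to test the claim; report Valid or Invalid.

d/dy[G] = (-12*y**3 + 5*y - 12)/(4*y**4 + 4*y**3 + 8*y**2 + 16*y - 32)
This equals f(y) exactly, so the claim holds.

Valid. The derivative of G reproduces f.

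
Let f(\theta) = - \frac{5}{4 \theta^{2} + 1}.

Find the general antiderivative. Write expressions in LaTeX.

Check any antiderivative F(\theta) by computing F'(\theta) and comparing it with f(\theta).
Check: d/d\theta[- \frac{5 \operatorname{atan}{\left(2 \theta \right)}}{2}] = - \frac{5}{4 \theta^{2} + 1} = f(\theta).

F(\theta) = - \frac{5 \operatorname{atan}{\left(2 \theta \right)}}{2} + C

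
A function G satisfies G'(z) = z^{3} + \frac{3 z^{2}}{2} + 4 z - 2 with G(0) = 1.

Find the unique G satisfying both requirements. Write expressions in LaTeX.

G(z) = \frac{z^{4} + 2 z^{3} + 8 z^{2} - 8 z + 4}{4}

Integrate term by term and add the pieces.
A general antiderivative is \frac{z^{4}}{4} + \frac{z^{3}}{2} + 2 z^{2} - 2 z + C.
The condition gives C = 1 - (0) = 1.
So G(z) = \frac{z^{4} + 2 z^{3} + 8 z^{2} - 8 z + 4}{4}.
Check: d/dz[\frac{z^{4} + 2 z^{3} + 8 z^{2} - 8 z + 4}{4}] = z^{3} + \frac{3 z^{2}}{2} + 4 z - 2 = G'(z).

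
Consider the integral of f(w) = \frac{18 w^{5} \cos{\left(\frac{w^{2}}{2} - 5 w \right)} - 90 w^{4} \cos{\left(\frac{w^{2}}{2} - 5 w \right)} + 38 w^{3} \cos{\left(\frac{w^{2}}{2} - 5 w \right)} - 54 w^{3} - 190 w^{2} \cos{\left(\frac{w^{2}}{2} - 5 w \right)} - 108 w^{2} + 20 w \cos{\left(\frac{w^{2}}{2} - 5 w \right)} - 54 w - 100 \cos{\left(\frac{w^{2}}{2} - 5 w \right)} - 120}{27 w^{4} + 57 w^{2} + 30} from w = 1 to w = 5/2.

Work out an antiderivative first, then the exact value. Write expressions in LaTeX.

Antiderivative: F(w) = \frac{- 3 \log{\left(\frac{3 w^{2}}{2} + \frac{5}{3} \right)} + 2 \sin{\left(\frac{w^{2}}{2} - 5 w \right)} - 12 \operatorname{atan}{\left(w \right)}}{3}; value = - 4 \operatorname{atan}{\left(\frac{5}{2} \right)} - \log{\left(\frac{265}{24} \right)} + \frac{2 \sin{\left(\frac{9}{2} \right)}}{3} - \frac{2 \sin{\left(\frac{75}{8} \right)}}{3} + \log{\left(\frac{19}{6} \right)} + \pi

Recover f(w) by differentiating a candidate F(w); any mismatch rules it out.
F(w) = \frac{- 3 \log{\left(\frac{3 w^{2}}{2} + \frac{5}{3} \right)} + 2 \sin{\left(\frac{w^{2}}{2} - 5 w \right)} - 12 \operatorname{atan}{\left(w \right)}}{3} is an antiderivative of f.
Check: d/dw[\frac{- 3 \log{\left(\frac{3 w^{2}}{2} + \frac{5}{3} \right)} + 2 \sin{\left(\frac{w^{2}}{2} - 5 w \right)} - 12 \operatorname{atan}{\left(w \right)}}{3}] = \frac{18 w^{5} \cos{\left(\frac{w^{2}}{2} - 5 w \right)} - 90 w^{4} \cos{\left(\frac{w^{2}}{2} - 5 w \right)} + 38 w^{3} \cos{\left(\frac{w^{2}}{2} - 5 w \right)} - 54 w^{3} - 190 w^{2} \cos{\left(\frac{w^{2}}{2} - 5 w \right)} - 108 w^{2} + 20 w \cos{\left(\frac{w^{2}}{2} - 5 w \right)} - 54 w - 100 \cos{\left(\frac{w^{2}}{2} - 5 w \right)} - 120}{27 w^{4} + 57 w^{2} + 30} = f(w).
F(5/2) = - 4 \operatorname{atan}{\left(\frac{5}{2} \right)} - \log{\left(\frac{265}{24} \right)} - \frac{2 \sin{\left(\frac{75}{8} \right)}}{3}; F(1) = - \pi - \log{\left(\frac{19}{6} \right)} - \frac{2 \sin{\left(\frac{9}{2} \right)}}{3}.
Integral = F(5/2) - F(1) = - 4 \operatorname{atan}{\left(\frac{5}{2} \right)} - \log{\left(\frac{265}{24} \right)} + \frac{2 \sin{\left(\frac{9}{2} \right)}}{3} - \frac{2 \sin{\left(\frac{75}{8} \right)}}{3} + \log{\left(\frac{19}{6} \right)} + \pi.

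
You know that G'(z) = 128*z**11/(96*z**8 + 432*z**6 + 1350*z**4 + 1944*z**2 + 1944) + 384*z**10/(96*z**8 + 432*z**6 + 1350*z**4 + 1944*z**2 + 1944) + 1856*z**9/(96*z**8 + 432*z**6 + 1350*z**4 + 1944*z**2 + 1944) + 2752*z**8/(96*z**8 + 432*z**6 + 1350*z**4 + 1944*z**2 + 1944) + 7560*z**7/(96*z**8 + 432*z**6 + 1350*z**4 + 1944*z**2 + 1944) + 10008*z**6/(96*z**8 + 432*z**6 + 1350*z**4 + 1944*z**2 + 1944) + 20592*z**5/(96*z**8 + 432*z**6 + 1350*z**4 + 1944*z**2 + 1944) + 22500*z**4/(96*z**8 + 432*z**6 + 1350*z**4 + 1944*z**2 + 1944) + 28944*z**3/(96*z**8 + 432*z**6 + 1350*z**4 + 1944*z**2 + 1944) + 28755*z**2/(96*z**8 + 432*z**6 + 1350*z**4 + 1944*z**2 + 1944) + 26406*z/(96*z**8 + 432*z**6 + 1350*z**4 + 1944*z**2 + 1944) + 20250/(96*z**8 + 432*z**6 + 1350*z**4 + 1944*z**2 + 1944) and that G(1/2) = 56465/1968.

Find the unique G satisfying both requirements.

G(z) = (-3*z/4 - 3/4)/(2*z**4/3 + 3*z**2/2 + 3) + 4*(-z**2/2 - z - 4)**2/3 + 1/2

The integrand splits into summands that can be handled one at a time.
A general antiderivative is (-3*z/4 - 3/4)/(2*z**4/3 + 3*z**2/2 + 3) + 4*(-z**2/2 - z - 4)**2/3 + C.
The condition gives C = 56465/1968 - (55481/1968) = 1/2.
So G(z) = (-3*z/4 - 3/4)/(2*z**4/3 + 3*z**2/2 + 3) + 4*(-z**2/2 - z - 4)**2/3 + 1/2.
Check: d/dz[(-3*z/4 - 3/4)/(2*z**4/3 + 3*z**2/2 + 3) + 4*(-z**2/2 - z - 4)**2/3 + 1/2] = (128*z**11 + 384*z**10 + 1856*z**9 + 2752*z**8 + 7560*z**7 + 10008*z**6 + 20592*z**5 + 22500*z**4 + 28944*z**3 + 28755*z**2 + 26406*z + 20250)/(96*z**8 + 432*z**6 + 1350*z**4 + 1944*z**2 + 1944), which equals G'(z).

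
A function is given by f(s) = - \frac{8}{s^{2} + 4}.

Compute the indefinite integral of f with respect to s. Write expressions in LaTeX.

F(s) = - 4 \operatorname{atan}{\left(\frac{s}{2} \right)} + C

Check any antiderivative F(s) by computing F'(s) and comparing it with f(s).
Check: d/ds[- 4 \operatorname{atan}{\left(\frac{s}{2} \right)}] = - \frac{8}{s^{2} + 4} = f(s).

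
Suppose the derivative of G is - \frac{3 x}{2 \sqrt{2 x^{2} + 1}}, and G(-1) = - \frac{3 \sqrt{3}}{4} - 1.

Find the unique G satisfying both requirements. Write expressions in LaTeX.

G'(x) matches the chain-rule pattern g'(h)*h' with inner function h(x) = 2 x^{2} + 1; substituting u = h(x) collapses the integral.
A general antiderivative is - \frac{3 \sqrt{2 x^{2} + 1}}{4} + C.
The condition gives C = - \frac{3 \sqrt{3}}{4} - 1 - (- \frac{3 \sqrt{3}}{4}) = -1.
So G(x) = - \frac{3 \sqrt{2 x^{2} + 1}}{4} - 1.
Check: d/dx[- \frac{3 \sqrt{2 x^{2} + 1}}{4} - 1] = - \frac{3 x}{2 \sqrt{2 x^{2} + 1}} = G'(x).

G(x) = - \frac{3 \sqrt{2 x^{2} + 1}}{4} - 1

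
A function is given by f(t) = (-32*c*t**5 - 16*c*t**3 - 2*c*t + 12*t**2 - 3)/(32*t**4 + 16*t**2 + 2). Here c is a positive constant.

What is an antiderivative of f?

An antiderivative is F(t) = (-4*c*t**4 - c*t**2 - 3*t)/(8*t**2 + 2).

Whatever form F(t) takes, F'(t) = f(t) is non-negotiable.
Check: d/dt[(-4*c*t**4 - c*t**2 - 3*t)/(8*t**2 + 2)] = (-32*c*t**5 - 16*c*t**3 - 2*c*t + 12*t**2 - 3)/(32*t**4 + 16*t**2 + 2) = f(t).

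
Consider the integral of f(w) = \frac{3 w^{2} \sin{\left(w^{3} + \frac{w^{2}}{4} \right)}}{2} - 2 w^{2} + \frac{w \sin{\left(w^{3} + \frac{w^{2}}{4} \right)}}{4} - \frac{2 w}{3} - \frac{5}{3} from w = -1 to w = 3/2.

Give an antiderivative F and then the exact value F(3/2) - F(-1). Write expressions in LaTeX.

The integrand splits into summands that can be handled one at a time.
F(w) = - \frac{2 w^{3}}{3} - \frac{w^{2}}{3} - \frac{5 w}{3} - \frac{\cos{\left(w^{3} + \frac{w^{2}}{4} \right)}}{2} is an antiderivative of f.
Check: d/dw[- \frac{2 w^{3}}{3} - \frac{w^{2}}{3} - \frac{5 w}{3} - \frac{\cos{\left(w^{3} + \frac{w^{2}}{4} \right)}}{2}] = \frac{3 w^{2} \sin{\left(w^{3} + \frac{w^{2}}{4} \right)}}{2} - 2 w^{2} + \frac{w \sin{\left(w^{3} + \frac{w^{2}}{4} \right)}}{4} - \frac{2 w}{3} - \frac{5}{3} = f(w).
F(3/2) = - \frac{11}{2} - \frac{\cos{\left(\frac{63}{16} \right)}}{2}; F(-1) = 2 - \frac{\cos{\left(\frac{3}{4} \right)}}{2}.
Integral = F(3/2) - F(-1) = - \frac{15}{2} - \frac{\cos{\left(\frac{63}{16} \right)}}{2} + \frac{\cos{\left(\frac{3}{4} \right)}}{2}.

Antiderivative: F(w) = - \frac{2 w^{3}}{3} - \frac{w^{2}}{3} - \frac{5 w}{3} - \frac{\cos{\left(w^{3} + \frac{w^{2}}{4} \right)}}{2}; value = - \frac{15}{2} - \frac{\cos{\left(\frac{63}{16} \right)}}{2} + \frac{\cos{\left(\frac{3}{4} \right)}}{2}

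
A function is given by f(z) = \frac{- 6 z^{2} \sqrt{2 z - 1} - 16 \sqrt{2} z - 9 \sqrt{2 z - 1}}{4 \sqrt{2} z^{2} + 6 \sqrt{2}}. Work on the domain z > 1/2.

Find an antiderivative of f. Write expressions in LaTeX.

An antiderivative is F(z) = - \frac{2 \sqrt{2} z \sqrt{2 z - 1} - \sqrt{2} \sqrt{2 z - 1} + 8 \log{\left(z^{2} + \frac{3}{2} \right)}}{4}.

For F(z) to be correct the identity F'(z) - f(z) = 0 must hold.
Check: d/dz[- \frac{2 \sqrt{2} z \sqrt{2 z - 1} - \sqrt{2} \sqrt{2 z - 1} + 8 \log{\left(z^{2} + \frac{3}{2} \right)}}{4}] = \frac{- 12 \sqrt{2} z^{3} + 6 \sqrt{2} z^{2} - 32 z \sqrt{2 z - 1} - 18 \sqrt{2} z + 9 \sqrt{2}}{8 z^{2} \sqrt{2 z - 1} + 12 \sqrt{2 z - 1}}, which equals f(z).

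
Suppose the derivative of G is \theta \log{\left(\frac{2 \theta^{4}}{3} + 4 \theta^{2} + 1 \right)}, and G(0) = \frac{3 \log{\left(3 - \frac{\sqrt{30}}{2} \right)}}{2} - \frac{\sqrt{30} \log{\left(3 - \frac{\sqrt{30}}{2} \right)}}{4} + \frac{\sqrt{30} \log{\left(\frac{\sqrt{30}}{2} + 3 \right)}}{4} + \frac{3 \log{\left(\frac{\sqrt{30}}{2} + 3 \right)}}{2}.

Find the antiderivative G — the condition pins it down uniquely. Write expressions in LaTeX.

A candidate passes only if d/d\theta[G] lands on the given G'(\theta) exactly.
A general antiderivative is \frac{\theta^{2} \log{\left(\frac{2 \theta^{4}}{3} + 4 \theta^{2} + 1 \right)}}{2} - \theta^{2} - \left(- \frac{3}{2} + \frac{\sqrt{30}}{4}\right) \log{\left(\theta^{2} - \frac{\sqrt{30}}{2} + 3 \right)} - \left(- \frac{3}{2} - \frac{\sqrt{30}}{4}\right) \log{\left(\theta^{2} + \frac{\sqrt{30}}{2} + 3 \right)} + C.
The condition gives C = \frac{3 \log{\left(3 - \frac{\sqrt{30}}{2} \right)}}{2} - \frac{\sqrt{30} \log{\left(3 - \frac{\sqrt{30}}{2} \right)}}{4} + \frac{\sqrt{30} \log{\left(\frac{\sqrt{30}}{2} + 3 \right)}}{4} + \frac{3 \log{\left(\frac{\sqrt{30}}{2} + 3 \right)}}{2} - (\frac{3 \log{\left(3 - \frac{\sqrt{30}}{2} \right)}}{2} - \frac{\sqrt{30} \log{\left(3 - \frac{\sqrt{30}}{2} \right)}}{4} + \frac{\sqrt{30} \log{\left(\frac{\sqrt{30}}{2} + 3 \right)}}{4} + \frac{3 \log{\left(\frac{\sqrt{30}}{2} + 3 \right)}}{2}) = 0.
So G(\theta) = \frac{\theta^{2} \log{\left(\frac{2 \theta^{4}}{3} + 4 \theta^{2} + 1 \right)}}{2} - \theta^{2} - \frac{\sqrt{30} \log{\left(\theta^{2} - \frac{\sqrt{30}}{2} + 3 \right)}}{4} + \frac{3 \log{\left(\theta^{2} - \frac{\sqrt{30}}{2} + 3 \right)}}{2} + \frac{\sqrt{30} \log{\left(\theta^{2} + \frac{\sqrt{30}}{2} + 3 \right)}}{4} + \frac{3 \log{\left(\theta^{2} + \frac{\sqrt{30}}{2} + 3 \right)}}{2}.
Check: d/d\theta[\frac{\theta^{2} \log{\left(\frac{2 \theta^{4}}{3} + 4 \theta^{2} + 1 \right)}}{2} - \theta^{2} - \frac{\sqrt{30} \log{\left(\theta^{2} - \frac{\sqrt{30}}{2} + 3 \right)}}{4} + \frac{3 \log{\left(\theta^{2} - \frac{\sqrt{30}}{2} + 3 \right)}}{2} + \frac{\sqrt{30} \log{\left(\theta^{2} + \frac{\sqrt{30}}{2} + 3 \right)}}{4} + \frac{3 \log{\left(\theta^{2} + \frac{\sqrt{30}}{2} + 3 \right)}}{2}] = \theta \log{\left(\frac{2 \theta^{4}}{3} + 4 \theta^{2} + 1 \right)} = G'(\theta).

G(\theta) = \frac{\theta^{2} \log{\left(\frac{2 \theta^{4}}{3} + 4 \theta^{2} + 1 \right)}}{2} - \theta^{2} - \frac{\sqrt{30} \log{\left(\theta^{2} - \frac{\sqrt{30}}{2} + 3 \right)}}{4} + \frac{3 \log{\left(\theta^{2} - \frac{\sqrt{30}}{2} + 3 \right)}}{2} + \frac{\sqrt{30} \log{\left(\theta^{2} + \frac{\sqrt{30}}{2} + 3 \right)}}{4} + \frac{3 \log{\left(\theta^{2} + \frac{\sqrt{30}}{2} + 3 \right)}}{2}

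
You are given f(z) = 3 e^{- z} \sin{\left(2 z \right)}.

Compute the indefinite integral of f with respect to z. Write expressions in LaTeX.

A first test for any F(z): its z-derivative must equal f(z) identically.
Check: d/dz[- \frac{3 \left(\sin{\left(2 z \right)} + 2 \cos{\left(2 z \right)}\right) e^{- z}}{5}] = 3 e^{- z} \sin{\left(2 z \right)} = f(z).

F(z) = - \frac{3 \left(\sin{\left(2 z \right)} + 2 \cos{\left(2 z \right)}\right) e^{- z}}{5} + C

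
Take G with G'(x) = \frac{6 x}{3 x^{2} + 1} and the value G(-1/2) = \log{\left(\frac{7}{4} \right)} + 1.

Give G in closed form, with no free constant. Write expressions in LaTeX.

G(x) = \log{\left(3 x^{2} + 1 \right)} + 1

The substitution u = 3 x^{2} + 1 works: G'(x) is exactly (dG/du)*(du/dx) for that inner function.
A general antiderivative is \log{\left(3 x^{2} + 1 \right)} + C.
The condition gives C = \log{\left(\frac{7}{4} \right)} + 1 - (\log{\left(\frac{7}{4} \right)}) = 1.
So G(x) = \log{\left(3 x^{2} + 1 \right)} + 1.
Check: d/dx[\log{\left(3 x^{2} + 1 \right)} + 1] = \frac{6 x}{3 x^{2} + 1} = G'(x).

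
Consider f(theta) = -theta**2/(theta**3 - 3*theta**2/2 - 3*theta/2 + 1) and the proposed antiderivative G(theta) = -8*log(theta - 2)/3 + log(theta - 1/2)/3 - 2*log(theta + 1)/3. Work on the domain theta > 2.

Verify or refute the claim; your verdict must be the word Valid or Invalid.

d/dtheta[G] = -6*theta**2/(2*theta**3 - 3*theta**2 - 3*theta + 2)
d/dtheta[G] - f(theta) = -4*theta**2/(2*theta**3 - 3*theta**2 - 3*theta + 2) != 0.

Invalid: d/dtheta[G] - f = -4*theta**2/(2*theta**3 - 3*theta**2 - 3*theta + 2), which is not 0.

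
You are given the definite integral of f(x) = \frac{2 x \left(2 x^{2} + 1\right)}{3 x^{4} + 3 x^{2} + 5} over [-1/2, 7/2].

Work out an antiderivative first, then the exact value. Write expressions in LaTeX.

Antiderivative: F(x) = \frac{\log{\left(x^{4} + x^{2} + \frac{5}{3} \right)}}{3}; value = - \frac{\log{\left(\frac{95}{48} \right)}}{3} + \frac{\log{\left(\frac{7871}{48} \right)}}{3}

f matches the chain-rule pattern g'(h)*h' with inner function h(x) = x^{4} + x^{2} + \frac{5}{3}; substituting u = h(x) collapses the integral.
F(x) = \frac{\log{\left(x^{4} + x^{2} + \frac{5}{3} \right)}}{3} is an antiderivative of f.
Check: d/dx[\frac{\log{\left(x^{4} + x^{2} + \frac{5}{3} \right)}}{3}] = \frac{4 x^{3} + 2 x}{3 x^{4} + 3 x^{2} + 5}, which equals f(x).
F(7/2) = \frac{\log{\left(\frac{7871}{48} \right)}}{3}; F(-1/2) = \frac{\log{\left(\frac{95}{48} \right)}}{3}.
Integral = F(7/2) - F(-1/2) = - \frac{\log{\left(\frac{95}{48} \right)}}{3} + \frac{\log{\left(\frac{7871}{48} \right)}}{3}.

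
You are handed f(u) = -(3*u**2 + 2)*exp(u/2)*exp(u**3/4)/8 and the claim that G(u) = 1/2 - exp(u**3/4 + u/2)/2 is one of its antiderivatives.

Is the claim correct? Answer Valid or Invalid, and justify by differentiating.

Valid - differentiating G returns exactly f.

d/du[G] = -3*u**2*exp(u/2)*exp(u**3/4)/8 - exp(u/2)*exp(u**3/4)/4
This equals f(u) exactly, so the claim holds.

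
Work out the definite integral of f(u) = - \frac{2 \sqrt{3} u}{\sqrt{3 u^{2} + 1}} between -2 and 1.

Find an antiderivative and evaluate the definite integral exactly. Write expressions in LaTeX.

Antiderivative: F(u) = - \frac{2 \sqrt{3} \sqrt{3 u^{2} + 1}}{3}; value = - \frac{4 \sqrt{3}}{3} + \frac{2 \sqrt{39}}{3}

f matches the chain-rule pattern g'(h)*h' with inner function h(u) = 4 u^{2} + \frac{4}{3}; substituting w = h(u) collapses the integral.
F(u) = - \frac{2 \sqrt{3} \sqrt{3 u^{2} + 1}}{3} is an antiderivative of f.
Check: d/du[- \frac{2 \sqrt{3} \sqrt{3 u^{2} + 1}}{3}] = - \frac{2 \sqrt{3} u}{\sqrt{3 u^{2} + 1}} = f(u).
F(1) = - \frac{4 \sqrt{3}}{3}; F(-2) = - \frac{2 \sqrt{39}}{3}.
Integral = F(1) - F(-2) = - \frac{4 \sqrt{3}}{3} + \frac{2 \sqrt{39}}{3}.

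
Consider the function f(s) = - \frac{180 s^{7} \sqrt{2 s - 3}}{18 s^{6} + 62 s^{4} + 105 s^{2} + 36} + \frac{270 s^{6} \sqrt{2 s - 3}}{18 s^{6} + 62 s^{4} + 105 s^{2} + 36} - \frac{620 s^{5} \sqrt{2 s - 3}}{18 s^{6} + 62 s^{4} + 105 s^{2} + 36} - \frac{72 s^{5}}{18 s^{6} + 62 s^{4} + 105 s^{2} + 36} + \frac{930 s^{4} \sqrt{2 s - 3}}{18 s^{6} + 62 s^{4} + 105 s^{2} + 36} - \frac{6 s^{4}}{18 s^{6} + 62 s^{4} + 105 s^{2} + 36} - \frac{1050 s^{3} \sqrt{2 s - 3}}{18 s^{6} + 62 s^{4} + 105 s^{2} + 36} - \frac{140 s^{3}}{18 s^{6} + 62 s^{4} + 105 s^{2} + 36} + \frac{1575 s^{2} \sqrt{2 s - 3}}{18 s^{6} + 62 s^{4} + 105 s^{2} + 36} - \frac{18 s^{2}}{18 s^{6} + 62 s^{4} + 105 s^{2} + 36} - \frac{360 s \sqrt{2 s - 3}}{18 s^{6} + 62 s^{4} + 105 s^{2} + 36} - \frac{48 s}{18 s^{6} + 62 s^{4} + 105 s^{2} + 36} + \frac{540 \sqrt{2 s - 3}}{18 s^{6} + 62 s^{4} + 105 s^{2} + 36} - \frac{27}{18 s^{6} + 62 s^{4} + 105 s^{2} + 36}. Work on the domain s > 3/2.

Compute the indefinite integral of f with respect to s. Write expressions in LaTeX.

The integrand splits into summands that can be handled one at a time.
Check: d/ds[- \frac{8 s^{2} \sqrt{2 s - 3} - 24 s \sqrt{2 s - 3} + 18 \sqrt{2 s - 3} + 2 \log{\left(\frac{2 s^{4}}{3} + 2 s^{2} + 3 \right)} + \operatorname{atan}{\left(\frac{3 s}{2} \right)}}{2}] = \frac{- 360 s^{8} + 1080 s^{7} - 2050 s^{6} - 72 s^{5} \sqrt{2 s - 3} + 3720 s^{5} - 6 s^{4} \sqrt{2 s - 3} - 4890 s^{4} - 140 s^{3} \sqrt{2 s - 3} + 6300 s^{3} - 18 s^{2} \sqrt{2 s - 3} - 5445 s^{2} - 48 s \sqrt{2 s - 3} + 2160 s - 27 \sqrt{2 s - 3} - 1620}{18 s^{6} \sqrt{2 s - 3} + 62 s^{4} \sqrt{2 s - 3} + 105 s^{2} \sqrt{2 s - 3} + 36 \sqrt{2 s - 3}}, which equals f(s).

F(s) = - \frac{8 s^{2} \sqrt{2 s - 3} - 24 s \sqrt{2 s - 3} + 18 \sqrt{2 s - 3} + 2 \log{\left(\frac{2 s^{4}}{3} + 2 s^{2} + 3 \right)} + \operatorname{atan}{\left(\frac{3 s}{2} \right)}}{2} + C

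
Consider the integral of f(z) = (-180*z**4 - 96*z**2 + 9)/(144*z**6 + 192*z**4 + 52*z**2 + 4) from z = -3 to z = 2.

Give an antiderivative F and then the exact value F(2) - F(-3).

Antiderivative: F(z) = z/(2*z**2 + 1/3) - 3*atan(z)/4; value = -3*atan(3)/4 - 3*atan(2)/4 + 111/275

Check any antiderivative F(z) by computing F'(z) and comparing it with f(z).
F(z) = z/(2*z**2 + 1/3) - 3*atan(z)/4 is an antiderivative of f.
Check: d/dz[z/(2*z**2 + 1/3) - 3*atan(z)/4] = (-180*z**4 - 96*z**2 + 9)/(144*z**6 + 192*z**4 + 52*z**2 + 4) = f(z).
F(2) = 6/25 - 3*atan(2)/4; F(-3) = -9/55 + 3*atan(3)/4.
Integral = F(2) - F(-3) = -3*atan(3)/4 - 3*atan(2)/4 + 111/275.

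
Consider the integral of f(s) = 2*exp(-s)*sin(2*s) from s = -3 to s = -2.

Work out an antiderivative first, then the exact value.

A first test for any F(s): its s-derivative must equal f(s) identically.
F(s) = -2*exp(-s)*sin(2*s)/5 - 4*exp(-s)*cos(2*s)/5 is an antiderivative of f.
Check: d/ds[-2*exp(-s)*sin(2*s)/5 - 4*exp(-s)*cos(2*s)/5] = 2*exp(-s)*sin(2*s) = f(s).
F(-2) = 2*exp(2)*sin(4)/5 - 4*exp(2)*cos(4)/5; F(-3) = -4*exp(3)*cos(6)/5 + 2*exp(3)*sin(6)/5.
Integral = F(-2) - F(-3) = 2*exp(2)*sin(4)/5 - 2*exp(3)*sin(6)/5 - 4*exp(2)*cos(4)/5 + 4*exp(3)*cos(6)/5.

Antiderivative: F(s) = -2*exp(-s)*sin(2*s)/5 - 4*exp(-s)*cos(2*s)/5; value = 2*exp(2)*sin(4)/5 - 2*exp(3)*sin(6)/5 - 4*exp(2)*cos(4)/5 + 4*exp(3)*cos(6)/5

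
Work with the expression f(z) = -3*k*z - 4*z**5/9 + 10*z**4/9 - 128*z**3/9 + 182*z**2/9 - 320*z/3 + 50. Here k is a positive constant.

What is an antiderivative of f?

The integrand splits into summands that can be handled one at a time.
Check: d/dz[-3*k*z**2/2 + 2*(-z**2/3 + z/3 - 5)**3] = -3*k*z - 4*z**5/9 + 10*z**4/9 - 128*z**3/9 + 182*z**2/9 - 320*z/3 + 50 = f(z).

An antiderivative is F(z) = -3*k*z**2/2 + 2*(-z**2/3 + z/3 - 5)**3.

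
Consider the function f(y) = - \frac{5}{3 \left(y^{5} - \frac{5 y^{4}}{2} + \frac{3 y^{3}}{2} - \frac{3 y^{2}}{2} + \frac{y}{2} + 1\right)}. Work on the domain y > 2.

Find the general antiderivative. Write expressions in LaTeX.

The denominator factors as 3 \left(y - 2\right) \left(y - 1\right) \left(2 y + 1\right) \left(y^{2} + 1\right); partial fractions split f into directly integrable pieces: - \frac{y + 7}{15 \left(y^{2} + 1\right)} - \frac{32}{45 \left(2 y + 1\right)} + \frac{5}{9 \left(y - 1\right)} - \frac{2}{15 \left(y - 2\right)}.
Check: d/dy[\frac{- 12 \log{\left(y - 2 \right)} + 50 \log{\left(y - 1 \right)} - 32 \log{\left(y + \frac{1}{2} \right)} - 3 \log{\left(y^{2} + 1 \right)} - 42 \operatorname{atan}{\left(y \right)}}{90}] = - \frac{10}{6 y^{5} - 15 y^{4} + 9 y^{3} - 9 y^{2} + 3 y + 6}, which equals f(y).

F(y) = \frac{- 12 \log{\left(y - 2 \right)} + 50 \log{\left(y - 1 \right)} - 32 \log{\left(y + \frac{1}{2} \right)} - 3 \log{\left(y^{2} + 1 \right)} - 42 \operatorname{atan}{\left(y \right)}}{90} + C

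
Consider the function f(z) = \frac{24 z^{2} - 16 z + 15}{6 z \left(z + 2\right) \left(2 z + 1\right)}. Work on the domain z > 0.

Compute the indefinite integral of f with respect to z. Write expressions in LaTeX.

F(z) = \frac{5 \log{\left(z \right)}}{4} - \frac{29 \log{\left(z + \frac{1}{2} \right)}}{9} + \frac{143 \log{\left(z + 2 \right)}}{36} + C

The denominator factors as 6 z \left(z + 2\right) \left(2 z + 1\right); partial fractions split f into directly integrable pieces: - \frac{58}{9 \left(2 z + 1\right)} + \frac{143}{36 \left(z + 2\right)} + \frac{5}{4 z}.
Check: d/dz[\frac{5 \log{\left(z \right)}}{4} - \frac{29 \log{\left(z + \frac{1}{2} \right)}}{9} + \frac{143 \log{\left(z + 2 \right)}}{36}] = \frac{24 z^{2} - 16 z + 15}{12 z^{3} + 30 z^{2} + 12 z}, which equals f(z).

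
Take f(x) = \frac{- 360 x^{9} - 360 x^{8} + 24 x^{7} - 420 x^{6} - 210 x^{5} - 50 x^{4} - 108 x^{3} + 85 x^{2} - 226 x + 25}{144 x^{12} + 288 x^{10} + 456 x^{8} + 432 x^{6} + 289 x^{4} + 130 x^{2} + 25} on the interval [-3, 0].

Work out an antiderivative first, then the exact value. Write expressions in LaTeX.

Antiderivative: F(x) = \frac{5 x}{6 x^{4} + 3 x^{2} + 5} - \frac{4}{6 x^{4} + 3 x^{2} + 5} + \frac{5}{4 x^{2} + 2}; value = \frac{78987}{49210}

Any candidate F(x) must reproduce f(x) exactly when differentiated.
F(x) = \frac{5 x}{6 x^{4} + 3 x^{2} + 5} - \frac{4}{6 x^{4} + 3 x^{2} + 5} + \frac{5}{4 x^{2} + 2} is an antiderivative of f.
Check: d/dx[\frac{5 x}{6 x^{4} + 3 x^{2} + 5} - \frac{4}{6 x^{4} + 3 x^{2} + 5} + \frac{5}{4 x^{2} + 2}] = \frac{- 360 x^{9} - 360 x^{8} + 24 x^{7} - 420 x^{6} - 210 x^{5} - 50 x^{4} - 108 x^{3} + 85 x^{2} - 226 x + 25}{144 x^{12} + 288 x^{10} + 456 x^{8} + 432 x^{6} + 289 x^{4} + 130 x^{2} + 25} = f(x).
F(0) = \frac{17}{10}; F(-3) = \frac{467}{4921}.
Integral = F(0) - F(-3) = \frac{78987}{49210}.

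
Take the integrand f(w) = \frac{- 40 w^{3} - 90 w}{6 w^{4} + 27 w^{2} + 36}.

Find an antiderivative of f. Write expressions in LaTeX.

An antiderivative is F(w) = - \frac{5 \log{\left(\frac{w^{4}}{3} + \frac{3 w^{2}}{2} + 2 \right)}}{3}.

The substitution u = \frac{w^{4}}{3} + \frac{3 w^{2}}{2} + 2 works: f is exactly (dF/du)*(du/dw) for that inner function.
Check: d/dw[- \frac{5 \log{\left(\frac{w^{4}}{3} + \frac{3 w^{2}}{2} + 2 \right)}}{3}] = \frac{- 40 w^{3} - 90 w}{6 w^{4} + 27 w^{2} + 36} = f(w).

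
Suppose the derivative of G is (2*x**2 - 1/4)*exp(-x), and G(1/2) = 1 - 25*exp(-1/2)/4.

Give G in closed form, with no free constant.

G(x) = -2*x**2*exp(-x) - 4*x*exp(-x) + 1 - 15*exp(-x)/4

G'(x) has the shape u'v + uv' for u = -2*x**2 - 4*x - 15/4 and v = exp(-x) — it is the derivative of the product u*v.
A general antiderivative is (-8*x**2 - 16*x - 15)*exp(-x)/4 + C.
The condition gives C = 1 - 25*exp(-1/2)/4 - (-25*exp(-1/2)/4) = 1.
So G(x) = -2*x**2*exp(-x) - 4*x*exp(-x) + 1 - 15*exp(-x)/4.
Check: d/dx[-2*x**2*exp(-x) - 4*x*exp(-x) + 1 - 15*exp(-x)/4] = (8*x**2 - 1)*exp(-x)/4, which equals G'(x).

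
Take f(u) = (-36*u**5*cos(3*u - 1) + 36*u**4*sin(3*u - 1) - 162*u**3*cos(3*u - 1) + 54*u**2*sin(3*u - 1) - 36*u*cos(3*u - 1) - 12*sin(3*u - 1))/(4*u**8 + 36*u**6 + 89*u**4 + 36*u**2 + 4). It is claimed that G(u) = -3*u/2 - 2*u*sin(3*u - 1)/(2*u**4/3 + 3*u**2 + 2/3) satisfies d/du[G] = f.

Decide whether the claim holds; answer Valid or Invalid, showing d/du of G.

d/du[G] = (-12*u**8 - 108*u**6 - 72*u**5*cos(3*u - 1) + 72*u**4*sin(3*u - 1) - 267*u**4 - 324*u**3*cos(3*u - 1) + 108*u**2*sin(3*u - 1) - 108*u**2 - 72*u*cos(3*u - 1) - 24*sin(3*u - 1) - 12)/(8*u**8 + 72*u**6 + 178*u**4 + 72*u**2 + 8)
d/du[G] - f(u) = -3/2 != 0.

Invalid: d/du[G] - f = -3/2, which is not 0.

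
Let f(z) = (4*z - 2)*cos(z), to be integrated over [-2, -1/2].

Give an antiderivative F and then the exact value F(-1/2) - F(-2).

Any candidate F(z) must reproduce f(z) exactly when differentiated.
F(z) = 2*(2*z*sin(z) - sin(z) + 2*cos(z)) is an antiderivative of f.
Check: d/dz[2*(2*z*sin(z) - sin(z) + 2*cos(z))] = 4*z*cos(z) - 2*cos(z), which equals f(z).
F(-1/2) = 4*sin(1/2) + 4*cos(1/2); F(-2) = 4*cos(2) + 10*sin(2).
Integral = F(-1/2) - F(-2) = -10*sin(2) - 4*cos(2) + 4*sin(1/2) + 4*cos(1/2).

Antiderivative: F(z) = 2*(2*z*sin(z) - sin(z) + 2*cos(z)); value = -10*sin(2) - 4*cos(2) + 4*sin(1/2) + 4*cos(1/2)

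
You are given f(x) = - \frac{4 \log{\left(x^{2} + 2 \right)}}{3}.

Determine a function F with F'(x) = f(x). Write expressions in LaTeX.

An antiderivative is F(x) = - \frac{4 \left(x \log{\left(x^{2} + 2 \right)} - 2 x + 2 \sqrt{2} \operatorname{atan}{\left(\frac{\sqrt{2} x}{2} \right)}\right)}{3}.

Differentiate the proposed F(x) back; it has to land on f(x) exactly.
Check: d/dx[- \frac{4 \left(x \log{\left(x^{2} + 2 \right)} - 2 x + 2 \sqrt{2} \operatorname{atan}{\left(\frac{\sqrt{2} x}{2} \right)}\right)}{3}] = - \frac{4 \log{\left(x^{2} + 2 \right)}}{3} = f(x).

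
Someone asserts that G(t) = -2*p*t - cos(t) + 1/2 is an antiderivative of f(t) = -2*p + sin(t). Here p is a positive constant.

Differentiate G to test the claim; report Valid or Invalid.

Valid: G'(t) = f(t).

d/dt[G] = -2*p + sin(t)
This equals f(t) exactly, so the claim holds.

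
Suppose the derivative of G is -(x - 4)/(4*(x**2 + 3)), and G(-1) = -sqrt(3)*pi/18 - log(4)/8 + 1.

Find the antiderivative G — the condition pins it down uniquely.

G(x) = -log(x**2 + 3)/8 + sqrt(3)*atan(sqrt(3)*x/3)/3 + 1

Any candidate G(x) must reproduce the stated G'(x) exactly.
A general antiderivative is -log(x**2 + 3)/8 + sqrt(3)*atan(sqrt(3)*x/3)/3 + C.
The condition gives C = -sqrt(3)*pi/18 - log(4)/8 + 1 - (-sqrt(3)*pi/18 - log(4)/8) = 1.
So G(x) = -log(x**2 + 3)/8 + sqrt(3)*atan(sqrt(3)*x/3)/3 + 1.
Check: d/dx[-log(x**2 + 3)/8 + sqrt(3)*atan(sqrt(3)*x/3)/3 + 1] = (4 - x)/(4*x**2 + 12), which equals G'(x).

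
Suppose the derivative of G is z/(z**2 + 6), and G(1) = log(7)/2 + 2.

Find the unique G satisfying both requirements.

G(z) = log(z**2 + 6)/2 + 2

The substitution u = z**2 + 6 works: G'(z) is exactly (dG/du)*(du/dz) for that inner function.
A general antiderivative is log(z**2 + 6)/2 + C.
The condition gives C = log(7)/2 + 2 - (log(7)/2) = 2.
So G(z) = log(z**2 + 6)/2 + 2.
Check: d/dz[log(z**2 + 6)/2 + 2] = z/(z**2 + 6) = G'(z).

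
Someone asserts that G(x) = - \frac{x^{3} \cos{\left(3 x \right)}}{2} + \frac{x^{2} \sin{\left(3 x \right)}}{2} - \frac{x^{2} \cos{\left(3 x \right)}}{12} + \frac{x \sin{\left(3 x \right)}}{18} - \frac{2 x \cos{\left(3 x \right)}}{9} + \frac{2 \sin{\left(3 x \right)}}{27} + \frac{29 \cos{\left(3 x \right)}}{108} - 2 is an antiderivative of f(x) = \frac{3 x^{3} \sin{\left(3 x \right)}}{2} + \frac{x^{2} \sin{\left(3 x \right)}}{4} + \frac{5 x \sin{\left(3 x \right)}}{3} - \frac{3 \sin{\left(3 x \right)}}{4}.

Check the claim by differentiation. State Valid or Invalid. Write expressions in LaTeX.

d/dx[G] = \frac{3 x^{3} \sin{\left(3 x \right)}}{2} + \frac{x^{2} \sin{\left(3 x \right)}}{4} + \frac{5 x \sin{\left(3 x \right)}}{3} - \frac{3 \sin{\left(3 x \right)}}{4}
This equals f(x) exactly, so the claim holds.

Valid: G'(x) = f(x).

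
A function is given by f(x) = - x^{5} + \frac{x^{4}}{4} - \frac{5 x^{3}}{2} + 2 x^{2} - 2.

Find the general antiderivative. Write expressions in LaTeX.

The integrand splits into summands that can be handled one at a time.
Check: d/dx[- \frac{x^{6}}{6} + \frac{x^{5}}{20} - \frac{5 x^{4}}{8} + \frac{2 x^{3}}{3} - 2 x] = - x^{5} + \frac{x^{4}}{4} - \frac{5 x^{3}}{2} + 2 x^{2} - 2 = f(x).

F(x) = - \frac{x^{6}}{6} + \frac{x^{5}}{20} - \frac{5 x^{4}}{8} + \frac{2 x^{3}}{3} - 2 x + C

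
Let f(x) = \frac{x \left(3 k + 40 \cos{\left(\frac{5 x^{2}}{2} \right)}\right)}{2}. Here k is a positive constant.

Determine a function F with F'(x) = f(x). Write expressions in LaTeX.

An antiderivative F(x) passes only if d/dx[F] lands on f(x) exactly.
Check: d/dx[\frac{3 k x^{2} + 16 \sin{\left(\frac{5 x^{2}}{2} \right)}}{4}] = \frac{3 k x}{2} + 20 x \cos{\left(\frac{5 x^{2}}{2} \right)}, which equals f(x).

An antiderivative is F(x) = \frac{3 k x^{2} + 16 \sin{\left(\frac{5 x^{2}}{2} \right)}}{4}.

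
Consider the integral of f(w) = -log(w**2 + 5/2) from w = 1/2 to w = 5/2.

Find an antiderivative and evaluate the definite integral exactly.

For F(w) to be correct the identity F'(w) - f(w) = 0 must hold.
F(w) = -w*log(w**2 + 5/2) + 2*w - sqrt(10)*atan(sqrt(10)*w/5) is an antiderivative of f.
Check: d/dw[-w*log(w**2 + 5/2) + 2*w - sqrt(10)*atan(sqrt(10)*w/5)] = -log(w**2 + 5/2) = f(w).
F(5/2) = -5*log(35/4)/2 - sqrt(10)*atan(sqrt(10)/2) + 5; F(1/2) = -sqrt(10)*atan(sqrt(10)/10) - log(11/4)/2 + 1.
Integral = F(5/2) - F(1/2) = -5*log(35/4)/2 - sqrt(10)*atan(sqrt(10)/2) + log(11/4)/2 + sqrt(10)*atan(sqrt(10)/10) + 4.

Antiderivative: F(w) = -w*log(w**2 + 5/2) + 2*w - sqrt(10)*atan(sqrt(10)*w/5); value = -5*log(35/4)/2 - sqrt(10)*atan(sqrt(10)/2) + log(11/4)/2 + sqrt(10)*atan(sqrt(10)/10) + 4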